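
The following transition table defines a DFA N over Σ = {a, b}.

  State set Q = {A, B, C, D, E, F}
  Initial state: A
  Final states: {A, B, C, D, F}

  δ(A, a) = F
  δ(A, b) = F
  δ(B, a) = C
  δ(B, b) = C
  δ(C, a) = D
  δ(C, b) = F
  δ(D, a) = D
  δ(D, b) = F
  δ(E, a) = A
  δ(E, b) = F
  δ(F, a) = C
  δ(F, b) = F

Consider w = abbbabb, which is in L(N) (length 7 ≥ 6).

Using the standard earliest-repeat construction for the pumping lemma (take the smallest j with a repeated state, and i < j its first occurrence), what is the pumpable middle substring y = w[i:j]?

State sequence: A -a-> F -b-> F -b-> F -b-> F -a-> C -b-> F -b-> F
First repeat at step 2: F was already visited.

So i = 1, j = 2, giving x = w[0:1] = a, y = w[1:2] = b, z = w[2:7] = bbabb.
Check: |xy| = 2 ≤ 6 and |y| = 1 ≥ 1. Reading y takes N from F back to F, so every xyⁱz is accepted.

b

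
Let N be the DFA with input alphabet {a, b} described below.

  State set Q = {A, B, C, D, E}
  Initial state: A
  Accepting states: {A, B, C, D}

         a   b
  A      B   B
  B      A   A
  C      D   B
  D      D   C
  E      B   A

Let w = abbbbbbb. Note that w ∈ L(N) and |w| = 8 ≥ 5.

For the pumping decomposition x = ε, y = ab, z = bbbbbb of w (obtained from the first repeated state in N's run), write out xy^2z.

xy^2z = ε·ab·ab·bbbbbb = ababbbbbbb.
Reading y = ab takes N from A back to A, so after x·y·y the machine is still in A, and z then leads to the accepting state A. Hence ababbbbbbb ∈ L(N).

ababbbbbbb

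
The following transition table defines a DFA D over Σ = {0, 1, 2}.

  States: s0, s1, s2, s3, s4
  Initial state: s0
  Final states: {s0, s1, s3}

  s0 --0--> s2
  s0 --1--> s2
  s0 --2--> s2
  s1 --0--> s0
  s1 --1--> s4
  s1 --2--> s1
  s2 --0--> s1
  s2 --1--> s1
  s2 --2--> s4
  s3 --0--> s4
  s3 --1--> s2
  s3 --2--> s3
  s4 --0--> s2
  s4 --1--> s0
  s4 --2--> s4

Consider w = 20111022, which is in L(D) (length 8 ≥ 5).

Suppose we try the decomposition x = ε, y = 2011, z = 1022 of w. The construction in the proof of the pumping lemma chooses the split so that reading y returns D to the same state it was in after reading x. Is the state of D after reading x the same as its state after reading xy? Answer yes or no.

yes

Run of D on the first 4 characters of w = 2 0 1 1:
  step 0: s0  (start)
  step 1: s2  (read 2: s0→s2)
  step 2: s1  (read 0: s2→s1)
  step 3: s4  (read 1: s1→s4)
  step 4: s0  (read 1: s4→s0)

After x (step 0): s0. After xy (step 4): s0.
They match, so y = 2011 drives D around a cycle from s0 back to itself; pumping y any number of times keeps D in s0 before reading z, and xyⁱz ∈ L(D) for every i ≥ 0.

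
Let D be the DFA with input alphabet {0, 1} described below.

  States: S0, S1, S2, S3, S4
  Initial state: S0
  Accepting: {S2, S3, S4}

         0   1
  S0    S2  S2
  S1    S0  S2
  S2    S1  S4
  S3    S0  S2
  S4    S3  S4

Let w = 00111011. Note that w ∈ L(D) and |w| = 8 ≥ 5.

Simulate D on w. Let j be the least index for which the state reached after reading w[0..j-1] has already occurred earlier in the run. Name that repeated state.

Run of D on w = 0 0 1 1 1 0 1 1:
  step 0: S0  (start)
  step 1: S2  (read 0: S0→S2)
  step 2: S1  (read 0: S2→S1)
  step 3: S2  (read 1: S1→S2)   ← first repeat (S2 seen earlier)
  step 4: S4  (read 1: S2→S4)
  step 5: S4  (read 1: S4→S4)
  step 6: S3  (read 0: S4→S3)
  step 7: S2  (read 1: S3→S2)
  step 8: S4  (read 1: S2→S4)

The earliest repeat is at step j = 3: D is in S2, which it already visited at step i = 1.
The DFA has 5 states, so the proof of the pumping lemma guarantees a repeated state among the first 5+1 visited; the segment between the two visits is the pumpable y.

S2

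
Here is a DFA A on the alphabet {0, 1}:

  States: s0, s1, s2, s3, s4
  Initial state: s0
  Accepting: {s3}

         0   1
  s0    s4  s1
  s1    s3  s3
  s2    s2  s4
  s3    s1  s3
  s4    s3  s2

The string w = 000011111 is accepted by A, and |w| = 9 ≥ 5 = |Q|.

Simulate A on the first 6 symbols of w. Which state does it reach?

Run of A on the first 6 characters of w = 0 0 0 0 1 1:
  step 0: s0  (start)
  step 1: s4  (read 0: s0→s4)
  step 2: s3  (read 0: s4→s3)
  step 3: s1  (read 0: s3→s1)
  step 4: s3  (read 0: s1→s3)
  step 5: s3  (read 1: s3→s3)
  step 6: s3  (read 1: s3→s3)

After reading 6 characters, A is in state s3.

s3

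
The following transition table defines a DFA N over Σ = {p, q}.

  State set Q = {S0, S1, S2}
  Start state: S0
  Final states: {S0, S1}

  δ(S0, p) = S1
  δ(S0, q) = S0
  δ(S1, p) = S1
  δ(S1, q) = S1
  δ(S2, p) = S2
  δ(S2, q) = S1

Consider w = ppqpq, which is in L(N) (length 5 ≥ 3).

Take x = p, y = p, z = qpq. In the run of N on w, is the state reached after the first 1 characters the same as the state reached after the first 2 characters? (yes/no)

yes

State sequence: S0 -p-> S1 -p-> S1

After x (step 1): S1. After xy (step 2): S1.
They match, so y = p drives N around a cycle from S1 back to itself; pumping y any number of times keeps N in S1 before reading z, and xyⁱz ∈ L(N) for every i ≥ 0.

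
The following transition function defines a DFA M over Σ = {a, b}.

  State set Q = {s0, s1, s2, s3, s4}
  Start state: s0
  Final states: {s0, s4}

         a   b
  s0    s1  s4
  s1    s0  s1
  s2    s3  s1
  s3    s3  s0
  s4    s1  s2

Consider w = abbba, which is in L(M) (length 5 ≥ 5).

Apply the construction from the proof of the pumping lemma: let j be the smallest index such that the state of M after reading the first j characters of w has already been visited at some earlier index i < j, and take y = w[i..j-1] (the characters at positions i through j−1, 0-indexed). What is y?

b

State sequence: s0 -a-> s1 -b-> s1 -b-> s1 -b-> s1 -a-> s0
First repeat at step 2: s1 was already visited.

So i = 1, j = 2, giving x = w[0:1] = a, y = w[1:2] = b, z = w[2:5] = bba.
Check: |xy| = 2 ≤ 5 and |y| = 1 ≥ 1. Reading y takes M from s1 back to s1, so every xyⁱz is accepted.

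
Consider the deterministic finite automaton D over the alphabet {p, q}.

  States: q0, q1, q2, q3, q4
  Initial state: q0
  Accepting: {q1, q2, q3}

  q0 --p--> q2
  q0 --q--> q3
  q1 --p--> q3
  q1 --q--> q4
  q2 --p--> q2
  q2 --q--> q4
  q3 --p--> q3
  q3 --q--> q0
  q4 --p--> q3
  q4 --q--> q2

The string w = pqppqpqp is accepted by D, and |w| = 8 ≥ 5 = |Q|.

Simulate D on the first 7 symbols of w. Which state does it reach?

Run of D on the first 7 characters of w = p q p p q p q:
  step 0: q0  (start)
  step 1: q2  (read p: q0→q2)
  step 2: q4  (read q: q2→q4)
  step 3: q3  (read p: q4→q3)
  step 4: q3  (read p: q3→q3)
  step 5: q0  (read q: q3→q0)
  step 6: q2  (read p: q0→q2)
  step 7: q4  (read q: q2→q4)

After reading 7 characters, D is in state q4.
(This kind of state-tracing is the core of the pumping-lemma construction: with 5 states, pigeonhole forces a repeat within the first 5 steps.)

q4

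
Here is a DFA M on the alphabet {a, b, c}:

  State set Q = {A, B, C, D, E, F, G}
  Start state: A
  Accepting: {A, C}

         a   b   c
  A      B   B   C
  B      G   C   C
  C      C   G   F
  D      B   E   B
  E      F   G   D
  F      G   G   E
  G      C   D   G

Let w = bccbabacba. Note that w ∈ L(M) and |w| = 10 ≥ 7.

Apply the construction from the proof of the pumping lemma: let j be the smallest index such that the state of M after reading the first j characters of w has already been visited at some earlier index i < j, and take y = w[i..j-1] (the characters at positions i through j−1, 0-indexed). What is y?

cba

Run of M on w = b c c b a b a c b a:
  step 0: A  (start)
  step 1: B  (read b: A→B)
  step 2: C  (read c: B→C)
  step 3: F  (read c: C→F)
  step 4: G  (read b: F→G)
  step 5: C  (read a: G→C)   ← first repeat (C seen earlier)
  step 6: G  (read b: C→G)
  step 7: C  (read a: G→C)
  step 8: F  (read c: C→F)
  step 9: G  (read b: F→G)
  step 10: C  (read a: G→C)

So i = 2, j = 5, giving x = w[0:2] = bc, y = w[2:5] = cba, z = w[5:10] = bacba.
Check: |xy| = 5 ≤ 7 and |y| = 3 ≥ 1. Reading y takes M from C back to C, so every xyⁱz is accepted.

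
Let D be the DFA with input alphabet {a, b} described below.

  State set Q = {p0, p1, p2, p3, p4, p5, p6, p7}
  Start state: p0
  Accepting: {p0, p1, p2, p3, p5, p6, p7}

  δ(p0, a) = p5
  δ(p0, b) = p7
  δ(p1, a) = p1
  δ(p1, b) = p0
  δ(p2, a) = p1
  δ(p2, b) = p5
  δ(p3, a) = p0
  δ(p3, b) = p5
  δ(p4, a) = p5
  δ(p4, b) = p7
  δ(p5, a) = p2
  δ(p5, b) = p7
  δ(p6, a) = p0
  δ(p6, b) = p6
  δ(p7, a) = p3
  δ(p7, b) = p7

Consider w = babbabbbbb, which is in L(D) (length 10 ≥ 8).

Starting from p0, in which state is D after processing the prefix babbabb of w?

State sequence: p0 -b-> p7 -a-> p3 -b-> p5 -b-> p7 -a-> p3 -b-> p5 -b-> p7

After reading 7 characters, D is in state p7.

p7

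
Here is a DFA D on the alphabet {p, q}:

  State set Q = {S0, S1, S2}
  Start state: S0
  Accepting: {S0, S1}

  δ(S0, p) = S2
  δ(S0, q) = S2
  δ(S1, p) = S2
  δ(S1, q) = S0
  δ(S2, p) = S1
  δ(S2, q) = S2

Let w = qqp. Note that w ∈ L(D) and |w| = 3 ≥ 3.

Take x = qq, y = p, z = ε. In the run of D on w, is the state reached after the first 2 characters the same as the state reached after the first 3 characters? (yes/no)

no

State sequence: S0 -q-> S2 -q-> S2 -p-> S1

After x (step 2): S2. After xy (step 3): S1.
They differ (S2 ≠ S1), so y is not a cycle from the state after x; this split is not the one the pumping-lemma construction produces, and pumping y need not keep the string in L(D).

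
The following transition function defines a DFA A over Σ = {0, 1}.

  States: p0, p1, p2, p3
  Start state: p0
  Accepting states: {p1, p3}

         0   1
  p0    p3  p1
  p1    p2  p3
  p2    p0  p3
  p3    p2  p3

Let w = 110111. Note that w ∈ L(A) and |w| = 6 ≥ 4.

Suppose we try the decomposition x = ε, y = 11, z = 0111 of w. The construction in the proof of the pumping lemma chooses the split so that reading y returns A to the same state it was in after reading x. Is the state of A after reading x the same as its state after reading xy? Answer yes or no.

no

Run of A on the first 2 characters of w = 1 1:
  step 0: p0  (start)
  step 1: p1  (read 1: p0→p1)
  step 2: p3  (read 1: p1→p3)

After x (step 0): p0. After xy (step 2): p3.
They differ (p0 ≠ p3), so y is not a cycle from the state after x; this split is not the one the pumping-lemma construction produces, and pumping y need not keep the string in L(A).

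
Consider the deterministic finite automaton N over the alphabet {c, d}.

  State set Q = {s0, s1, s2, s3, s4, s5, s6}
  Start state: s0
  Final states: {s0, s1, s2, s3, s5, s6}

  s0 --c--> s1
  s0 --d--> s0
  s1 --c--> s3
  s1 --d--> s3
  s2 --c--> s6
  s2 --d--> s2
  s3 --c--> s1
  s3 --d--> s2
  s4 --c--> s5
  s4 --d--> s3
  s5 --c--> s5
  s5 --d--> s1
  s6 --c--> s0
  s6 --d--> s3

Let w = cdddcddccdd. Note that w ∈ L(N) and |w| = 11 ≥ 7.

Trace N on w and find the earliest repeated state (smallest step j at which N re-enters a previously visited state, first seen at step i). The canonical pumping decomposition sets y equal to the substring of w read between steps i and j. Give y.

d

State sequence: s0 -c-> s1 -d-> s3 -d-> s2 -d-> s2 -c-> s6 -d-> s3 -d-> s2 -c-> s6 -c-> s0 -d-> s0 -d-> s0
First repeat at step 4: s2 was already visited.

So i = 3, j = 4, giving x = w[0:3] = cdd, y = w[3:4] = d, z = w[4:11] = cddccdd.
Check: |xy| = 4 ≤ 7 and |y| = 1 ≥ 1. Reading y takes N from s2 back to s2, so every xyⁱz is accepted.
Since N has 7 states, any run of length ≥ 7 visits 7+1 states, so by pigeonhole some state repeats within the first 7 steps — that repeat gives the pumpable loop.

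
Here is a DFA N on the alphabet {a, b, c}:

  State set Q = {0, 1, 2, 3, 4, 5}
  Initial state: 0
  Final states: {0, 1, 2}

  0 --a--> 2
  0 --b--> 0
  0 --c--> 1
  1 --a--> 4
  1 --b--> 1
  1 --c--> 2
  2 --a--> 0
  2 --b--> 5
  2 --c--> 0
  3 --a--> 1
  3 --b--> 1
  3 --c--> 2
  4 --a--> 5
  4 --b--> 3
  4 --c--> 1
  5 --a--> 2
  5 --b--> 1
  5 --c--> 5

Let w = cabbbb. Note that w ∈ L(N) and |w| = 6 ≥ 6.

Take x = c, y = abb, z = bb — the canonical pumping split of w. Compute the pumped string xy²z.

xy^2z = c·abb·abb·bb = cabbabbbb.
Reading y = abb takes N from 1 back to 1, so after x·y·y the machine is still in 1, and z then leads to the accepting state 1. Hence cabbabbbb ∈ L(N).

cabbabbbb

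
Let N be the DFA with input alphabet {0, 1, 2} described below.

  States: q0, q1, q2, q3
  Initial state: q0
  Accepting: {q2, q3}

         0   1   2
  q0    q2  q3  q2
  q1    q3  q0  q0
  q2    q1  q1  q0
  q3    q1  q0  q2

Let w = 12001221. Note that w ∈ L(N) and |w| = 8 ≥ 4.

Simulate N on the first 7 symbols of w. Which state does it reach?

q0

State sequence: q0 -1-> q3 -2-> q2 -0-> q1 -0-> q3 -1-> q0 -2-> q2 -2-> q0

After reading 7 characters, N is in state q0.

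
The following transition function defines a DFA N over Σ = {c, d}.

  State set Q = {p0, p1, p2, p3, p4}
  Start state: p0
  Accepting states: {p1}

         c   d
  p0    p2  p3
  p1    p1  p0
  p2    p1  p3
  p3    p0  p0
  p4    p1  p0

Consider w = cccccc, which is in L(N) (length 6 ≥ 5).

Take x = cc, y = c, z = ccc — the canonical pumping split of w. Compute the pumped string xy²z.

ccccccc

xy^2z = cc·c·c·ccc = ccccccc.
Reading y = c takes N from p1 back to p1, so after x·y·y the machine is still in p1, and z then leads to the accepting state p1. Hence ccccccc ∈ L(N).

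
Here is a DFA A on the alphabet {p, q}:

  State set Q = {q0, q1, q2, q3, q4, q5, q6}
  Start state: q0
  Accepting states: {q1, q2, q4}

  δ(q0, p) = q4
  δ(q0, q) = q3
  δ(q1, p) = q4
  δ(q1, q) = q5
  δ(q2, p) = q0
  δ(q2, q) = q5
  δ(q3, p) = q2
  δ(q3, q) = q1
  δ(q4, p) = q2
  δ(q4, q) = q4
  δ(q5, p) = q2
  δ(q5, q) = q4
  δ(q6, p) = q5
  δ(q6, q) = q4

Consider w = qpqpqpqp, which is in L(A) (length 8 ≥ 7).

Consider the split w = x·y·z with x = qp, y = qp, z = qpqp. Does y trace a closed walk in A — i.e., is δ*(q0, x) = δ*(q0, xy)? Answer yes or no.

yes

State sequence: q0 -q-> q3 -p-> q2 -q-> q5 -p-> q2

After x (step 2): q2. After xy (step 4): q2.
They match, so y = qp drives A around a cycle from q2 back to itself; pumping y any number of times keeps A in q2 before reading z, and xyⁱz ∈ L(A) for every i ≥ 0.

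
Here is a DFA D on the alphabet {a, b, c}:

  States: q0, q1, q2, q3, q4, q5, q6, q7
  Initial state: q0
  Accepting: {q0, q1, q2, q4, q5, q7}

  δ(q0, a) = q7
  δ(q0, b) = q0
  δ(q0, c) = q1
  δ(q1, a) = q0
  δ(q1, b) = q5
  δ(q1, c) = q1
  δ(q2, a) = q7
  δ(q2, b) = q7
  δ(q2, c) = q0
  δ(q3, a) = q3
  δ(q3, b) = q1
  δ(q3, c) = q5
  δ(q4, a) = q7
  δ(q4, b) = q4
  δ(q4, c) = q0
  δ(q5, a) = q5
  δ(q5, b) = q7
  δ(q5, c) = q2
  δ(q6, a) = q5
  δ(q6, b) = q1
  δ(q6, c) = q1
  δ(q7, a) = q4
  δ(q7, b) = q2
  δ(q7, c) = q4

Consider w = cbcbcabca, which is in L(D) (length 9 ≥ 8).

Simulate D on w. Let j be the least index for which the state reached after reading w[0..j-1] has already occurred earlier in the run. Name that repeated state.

State sequence: q0 -c-> q1 -b-> q5 -c-> q2 -b-> q7 -c-> q4 -a-> q7 -b-> q2 -c-> q0 -a-> q7
First repeat at step 6: q7 was already visited.

The earliest repeat is at step j = 6: D is in q7, which it already visited at step i = 4.
Pumping length from the standard proof: p = 8 (the number of states). The repeated state found above gives |xy| = j ≤ 8 and |y| = j − i ≥ 1.

q7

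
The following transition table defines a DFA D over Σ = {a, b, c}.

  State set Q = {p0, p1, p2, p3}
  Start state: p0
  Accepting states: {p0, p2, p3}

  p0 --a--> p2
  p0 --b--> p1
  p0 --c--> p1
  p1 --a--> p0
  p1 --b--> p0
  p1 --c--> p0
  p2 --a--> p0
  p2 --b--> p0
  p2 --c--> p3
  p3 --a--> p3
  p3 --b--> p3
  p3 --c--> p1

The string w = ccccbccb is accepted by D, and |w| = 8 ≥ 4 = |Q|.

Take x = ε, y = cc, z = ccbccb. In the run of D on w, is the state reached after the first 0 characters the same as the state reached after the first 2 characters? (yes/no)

Run of D on the first 2 characters of w = c c:
  step 0: p0  (start)
  step 1: p1  (read c: p0→p1)
  step 2: p0  (read c: p1→p0)

After x (step 0): p0. After xy (step 2): p0.
They match, so y = cc drives D around a cycle from p0 back to itself; pumping y any number of times keeps D in p0 before reading z, and xyⁱz ∈ L(D) for every i ≥ 0.

yes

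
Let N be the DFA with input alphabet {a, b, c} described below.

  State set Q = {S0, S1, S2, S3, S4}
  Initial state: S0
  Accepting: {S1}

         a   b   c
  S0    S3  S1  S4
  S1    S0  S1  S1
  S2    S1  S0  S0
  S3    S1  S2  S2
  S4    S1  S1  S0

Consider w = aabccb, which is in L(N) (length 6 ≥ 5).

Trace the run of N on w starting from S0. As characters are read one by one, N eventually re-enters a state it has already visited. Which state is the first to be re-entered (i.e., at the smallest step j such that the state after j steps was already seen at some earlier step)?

S1

Run of N on w = a a b c c b:
  step 0: S0  (start)
  step 1: S3  (read a: S0→S3)
  step 2: S1  (read a: S3→S1)
  step 3: S1  (read b: S1→S1)   ← first repeat (S1 seen earlier)
  step 4: S1  (read c: S1→S1)
  step 5: S1  (read c: S1→S1)
  step 6: S1  (read b: S1→S1)

The earliest repeat is at step j = 3: N is in S1, which it already visited at step i = 2.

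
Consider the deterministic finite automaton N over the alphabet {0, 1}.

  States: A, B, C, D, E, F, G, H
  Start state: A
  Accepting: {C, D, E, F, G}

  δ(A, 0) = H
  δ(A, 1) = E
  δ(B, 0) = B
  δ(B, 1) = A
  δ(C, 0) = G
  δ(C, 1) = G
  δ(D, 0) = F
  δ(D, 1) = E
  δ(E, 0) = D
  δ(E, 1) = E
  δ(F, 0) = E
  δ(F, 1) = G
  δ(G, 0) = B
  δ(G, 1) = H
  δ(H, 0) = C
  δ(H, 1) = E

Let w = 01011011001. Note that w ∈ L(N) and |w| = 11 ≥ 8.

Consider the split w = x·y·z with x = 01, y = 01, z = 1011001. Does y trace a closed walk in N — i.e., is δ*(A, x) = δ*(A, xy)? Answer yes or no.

State sequence: A -0-> H -1-> E -0-> D -1-> E

After x (step 2): E. After xy (step 4): E.
They match, so y = 01 drives N around a cycle from E back to itself; pumping y any number of times keeps N in E before reading z, and xyⁱz ∈ L(N) for every i ≥ 0.

yes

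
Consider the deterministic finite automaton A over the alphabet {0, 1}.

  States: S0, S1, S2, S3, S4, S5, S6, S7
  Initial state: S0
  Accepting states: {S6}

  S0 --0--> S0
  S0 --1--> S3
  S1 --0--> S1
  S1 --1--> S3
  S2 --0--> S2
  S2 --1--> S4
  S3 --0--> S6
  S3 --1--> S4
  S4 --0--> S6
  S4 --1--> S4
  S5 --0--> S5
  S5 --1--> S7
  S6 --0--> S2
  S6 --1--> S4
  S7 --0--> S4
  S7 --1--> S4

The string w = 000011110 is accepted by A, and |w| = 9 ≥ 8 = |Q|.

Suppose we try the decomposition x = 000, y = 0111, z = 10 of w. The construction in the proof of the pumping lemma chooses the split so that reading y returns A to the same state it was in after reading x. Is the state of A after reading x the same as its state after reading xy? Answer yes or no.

no

State sequence: S0 -0-> S0 -0-> S0 -0-> S0 -0-> S0 -1-> S3 -1-> S4 -1-> S4

After x (step 3): S0. After xy (step 7): S4.
They differ (S0 ≠ S4), so y is not a cycle from the state after x; this split is not the one the pumping-lemma construction produces, and pumping y need not keep the string in L(A).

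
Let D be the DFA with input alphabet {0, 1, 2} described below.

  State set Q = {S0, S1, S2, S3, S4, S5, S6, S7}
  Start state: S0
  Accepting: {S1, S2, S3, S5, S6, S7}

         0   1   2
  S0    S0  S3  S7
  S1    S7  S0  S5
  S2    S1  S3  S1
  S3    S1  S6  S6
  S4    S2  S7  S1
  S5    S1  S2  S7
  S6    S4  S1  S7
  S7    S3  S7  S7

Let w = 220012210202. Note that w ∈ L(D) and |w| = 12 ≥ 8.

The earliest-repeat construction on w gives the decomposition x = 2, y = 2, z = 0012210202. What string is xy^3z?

22220012210202

xy^3z = 2·2·2·2·0012210202 = 22220012210202.
Reading y = 2 takes D from S7 back to S7, so after x·y·y·y the machine is still in S7, and z then leads to the accepting state S1. Hence 22220012210202 ∈ L(D).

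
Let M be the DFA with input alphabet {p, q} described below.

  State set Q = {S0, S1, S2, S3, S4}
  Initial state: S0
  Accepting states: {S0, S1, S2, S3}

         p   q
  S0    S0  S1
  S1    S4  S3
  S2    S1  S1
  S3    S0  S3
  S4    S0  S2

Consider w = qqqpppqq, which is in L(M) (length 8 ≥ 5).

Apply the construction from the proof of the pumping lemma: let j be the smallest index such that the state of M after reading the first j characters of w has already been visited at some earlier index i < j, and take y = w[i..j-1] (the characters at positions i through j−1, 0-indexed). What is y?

Run of M on w = q q q p p p q q:
  step 0: S0  (start)
  step 1: S1  (read q: S0→S1)
  step 2: S3  (read q: S1→S3)
  step 3: S3  (read q: S3→S3)   ← first repeat (S3 seen earlier)
  step 4: S0  (read p: S3→S0)
  step 5: S0  (read p: S0→S0)
  step 6: S0  (read p: S0→S0)
  step 7: S1  (read q: S0→S1)
  step 8: S3  (read q: S1→S3)

So i = 2, j = 3, giving x = w[0:2] = qq, y = w[2:3] = q, z = w[3:8] = pppqq.
Check: |xy| = 3 ≤ 5 and |y| = 1 ≥ 1. Reading y takes M from S3 back to S3, so every xyⁱz is accepted.

q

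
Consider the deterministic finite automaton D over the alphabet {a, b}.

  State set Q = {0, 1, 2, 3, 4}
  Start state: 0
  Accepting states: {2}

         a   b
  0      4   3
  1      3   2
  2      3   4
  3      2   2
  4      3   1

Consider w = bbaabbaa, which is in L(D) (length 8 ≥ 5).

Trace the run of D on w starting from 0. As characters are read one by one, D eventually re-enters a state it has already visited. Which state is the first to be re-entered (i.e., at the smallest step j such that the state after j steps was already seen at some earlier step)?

State sequence: 0 -b-> 3 -b-> 2 -a-> 3 -a-> 2 -b-> 4 -b-> 1 -a-> 3 -a-> 2
First repeat at step 3: 3 was already visited.

The earliest repeat is at step j = 3: D is in 3, which it already visited at step i = 1.

3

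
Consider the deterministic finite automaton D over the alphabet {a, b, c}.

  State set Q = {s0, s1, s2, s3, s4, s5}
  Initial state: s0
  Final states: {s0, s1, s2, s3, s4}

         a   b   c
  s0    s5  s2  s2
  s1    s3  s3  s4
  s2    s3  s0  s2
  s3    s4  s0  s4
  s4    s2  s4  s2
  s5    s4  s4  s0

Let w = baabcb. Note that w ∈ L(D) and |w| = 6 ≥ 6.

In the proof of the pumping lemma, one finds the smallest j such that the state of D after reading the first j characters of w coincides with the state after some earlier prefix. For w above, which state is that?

Run of D on w = b a a b c b:
  step 0: s0  (start)
  step 1: s2  (read b: s0→s2)
  step 2: s3  (read a: s2→s3)
  step 3: s4  (read a: s3→s4)
  step 4: s4  (read b: s4→s4)   ← first repeat (s4 seen earlier)
  step 5: s2  (read c: s4→s2)
  step 6: s0  (read b: s2→s0)

The earliest repeat is at step j = 4: D is in s4, which it already visited at step i = 3.

s4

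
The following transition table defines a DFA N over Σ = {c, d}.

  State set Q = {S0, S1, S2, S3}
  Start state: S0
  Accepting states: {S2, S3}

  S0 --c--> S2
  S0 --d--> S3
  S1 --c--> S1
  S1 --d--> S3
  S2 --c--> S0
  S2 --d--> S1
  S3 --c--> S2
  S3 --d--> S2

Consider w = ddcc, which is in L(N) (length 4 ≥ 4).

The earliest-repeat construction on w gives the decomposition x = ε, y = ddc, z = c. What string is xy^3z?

ddcddcddcc

xy^3z = ε·ddc·ddc·ddc·c = ddcddcddcc.
Reading y = ddc takes N from S0 back to S0, so after x·y·y·y the machine is still in S0, and z then leads to the accepting state S2. Hence ddcddcddcc ∈ L(N).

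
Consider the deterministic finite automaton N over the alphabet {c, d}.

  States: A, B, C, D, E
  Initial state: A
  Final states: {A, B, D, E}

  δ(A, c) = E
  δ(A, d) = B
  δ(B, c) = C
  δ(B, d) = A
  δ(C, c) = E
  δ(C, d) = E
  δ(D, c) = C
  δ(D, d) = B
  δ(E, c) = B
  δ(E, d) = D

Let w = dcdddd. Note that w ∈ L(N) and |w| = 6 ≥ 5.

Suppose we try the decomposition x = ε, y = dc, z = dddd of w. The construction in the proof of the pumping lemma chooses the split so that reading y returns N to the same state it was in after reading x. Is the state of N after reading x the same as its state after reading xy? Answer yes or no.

no

State sequence: A -d-> B -c-> C

After x (step 0): A. After xy (step 2): C.
They differ (A ≠ C), so y is not a cycle from the state after x; this split is not the one the pumping-lemma construction produces, and pumping y need not keep the string in L(N).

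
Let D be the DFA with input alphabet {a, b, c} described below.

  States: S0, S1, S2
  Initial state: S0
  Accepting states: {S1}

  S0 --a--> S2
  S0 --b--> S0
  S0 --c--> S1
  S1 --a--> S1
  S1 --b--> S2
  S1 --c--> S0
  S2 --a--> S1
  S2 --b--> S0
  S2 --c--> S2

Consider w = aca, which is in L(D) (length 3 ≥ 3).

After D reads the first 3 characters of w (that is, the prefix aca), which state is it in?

S1

State sequence: S0 -a-> S2 -c-> S2 -a-> S1

After reading 3 characters, D is in state S1.
(This kind of state-tracing is the core of the pumping-lemma construction: with 3 states, pigeonhole forces a repeat within the first 3 steps.)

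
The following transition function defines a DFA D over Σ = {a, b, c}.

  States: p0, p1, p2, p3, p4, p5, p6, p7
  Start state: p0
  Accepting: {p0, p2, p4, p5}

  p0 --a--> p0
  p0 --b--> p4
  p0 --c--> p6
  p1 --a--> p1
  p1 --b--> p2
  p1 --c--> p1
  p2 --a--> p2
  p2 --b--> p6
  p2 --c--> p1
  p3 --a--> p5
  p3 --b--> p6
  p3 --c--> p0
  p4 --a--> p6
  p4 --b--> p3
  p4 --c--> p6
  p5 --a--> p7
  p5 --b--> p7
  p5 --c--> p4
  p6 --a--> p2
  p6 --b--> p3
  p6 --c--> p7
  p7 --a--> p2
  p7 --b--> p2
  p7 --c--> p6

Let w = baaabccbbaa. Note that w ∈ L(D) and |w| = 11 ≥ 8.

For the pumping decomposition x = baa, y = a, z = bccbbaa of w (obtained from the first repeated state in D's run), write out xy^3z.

baaaaabccbbaa

xy^3z = baa·a·a·a·bccbbaa = baaaaabccbbaa.
Reading y = a takes D from p2 back to p2, so after x·y·y·y the machine is still in p2, and z then leads to the accepting state p2. Hence baaaaabccbbaa ∈ L(D).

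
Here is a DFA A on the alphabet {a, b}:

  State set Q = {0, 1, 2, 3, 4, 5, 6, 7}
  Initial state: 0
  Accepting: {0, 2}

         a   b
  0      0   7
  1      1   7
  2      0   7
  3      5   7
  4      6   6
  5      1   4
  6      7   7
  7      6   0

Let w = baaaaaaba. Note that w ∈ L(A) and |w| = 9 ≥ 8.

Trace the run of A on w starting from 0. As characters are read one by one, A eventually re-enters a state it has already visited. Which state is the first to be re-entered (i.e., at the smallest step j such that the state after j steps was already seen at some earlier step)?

State sequence: 0 -b-> 7 -a-> 6 -a-> 7 -a-> 6 -a-> 7 -a-> 6 -a-> 7 -b-> 0 -a-> 0
First repeat at step 3: 7 was already visited.

The earliest repeat is at step j = 3: A is in 7, which it already visited at step i = 1.
The DFA has 8 states, so the proof of the pumping lemma guarantees a repeated state among the first 8+1 visited; the segment between the two visits is the pumpable y.

7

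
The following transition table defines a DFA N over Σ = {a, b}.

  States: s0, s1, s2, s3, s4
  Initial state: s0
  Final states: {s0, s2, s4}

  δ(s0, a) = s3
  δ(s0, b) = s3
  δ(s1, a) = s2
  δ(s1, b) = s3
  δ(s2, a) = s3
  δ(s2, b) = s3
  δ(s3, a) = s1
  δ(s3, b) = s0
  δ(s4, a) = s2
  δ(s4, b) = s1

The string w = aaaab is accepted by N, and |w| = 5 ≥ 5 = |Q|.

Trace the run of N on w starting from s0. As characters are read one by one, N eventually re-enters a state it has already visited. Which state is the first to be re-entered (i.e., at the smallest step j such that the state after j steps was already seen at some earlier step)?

s3

Run of N on w = a a a a b:
  step 0: s0  (start)
  step 1: s3  (read a: s0→s3)
  step 2: s1  (read a: s3→s1)
  step 3: s2  (read a: s1→s2)
  step 4: s3  (read a: s2→s3)   ← first repeat (s3 seen earlier)
  step 5: s0  (read b: s3→s0)

The earliest repeat is at step j = 4: N is in s3, which it already visited at step i = 1.
Pumping length from the standard proof: p = 5 (the number of states). The repeated state found above gives |xy| = j ≤ 5 and |y| = j − i ≥ 1.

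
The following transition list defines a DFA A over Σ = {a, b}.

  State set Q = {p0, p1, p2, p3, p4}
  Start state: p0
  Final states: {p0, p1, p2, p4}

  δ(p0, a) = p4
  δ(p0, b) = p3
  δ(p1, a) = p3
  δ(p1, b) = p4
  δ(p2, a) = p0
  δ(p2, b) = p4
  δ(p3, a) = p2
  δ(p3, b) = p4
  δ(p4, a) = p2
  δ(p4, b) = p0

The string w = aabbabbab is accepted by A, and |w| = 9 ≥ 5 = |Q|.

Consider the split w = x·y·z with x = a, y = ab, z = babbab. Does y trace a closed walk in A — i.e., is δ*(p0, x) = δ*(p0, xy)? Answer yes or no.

Run of A on the first 3 characters of w = a a b:
  step 0: p0  (start)
  step 1: p4  (read a: p0→p4)
  step 2: p2  (read a: p4→p2)
  step 3: p4  (read b: p2→p4)

After x (step 1): p4. After xy (step 3): p4.
They match, so y = ab drives A around a cycle from p4 back to itself; pumping y any number of times keeps A in p4 before reading z, and xyⁱz ∈ L(A) for every i ≥ 0.

yes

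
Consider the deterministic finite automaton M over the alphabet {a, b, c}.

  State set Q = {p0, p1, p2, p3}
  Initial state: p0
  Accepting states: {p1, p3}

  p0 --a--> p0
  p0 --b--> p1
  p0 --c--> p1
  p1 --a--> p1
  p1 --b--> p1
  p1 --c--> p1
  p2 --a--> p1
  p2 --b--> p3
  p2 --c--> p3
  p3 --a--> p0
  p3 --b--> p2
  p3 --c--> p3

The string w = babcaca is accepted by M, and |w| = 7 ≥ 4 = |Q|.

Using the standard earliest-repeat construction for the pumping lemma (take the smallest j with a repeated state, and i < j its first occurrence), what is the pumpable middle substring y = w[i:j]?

a

State sequence: p0 -b-> p1 -a-> p1 -b-> p1 -c-> p1 -a-> p1 -c-> p1 -a-> p1
First repeat at step 2: p1 was already visited.

So i = 1, j = 2, giving x = w[0:1] = b, y = w[1:2] = a, z = w[2:7] = bcaca.
Check: |xy| = 2 ≤ 4 and |y| = 1 ≥ 1. Reading y takes M from p1 back to p1, so every xyⁱz is accepted.
With |Q| = 4, pigeonhole forces a state repeat no later than step 4; the substring read between the first and second visits to that state can be pumped.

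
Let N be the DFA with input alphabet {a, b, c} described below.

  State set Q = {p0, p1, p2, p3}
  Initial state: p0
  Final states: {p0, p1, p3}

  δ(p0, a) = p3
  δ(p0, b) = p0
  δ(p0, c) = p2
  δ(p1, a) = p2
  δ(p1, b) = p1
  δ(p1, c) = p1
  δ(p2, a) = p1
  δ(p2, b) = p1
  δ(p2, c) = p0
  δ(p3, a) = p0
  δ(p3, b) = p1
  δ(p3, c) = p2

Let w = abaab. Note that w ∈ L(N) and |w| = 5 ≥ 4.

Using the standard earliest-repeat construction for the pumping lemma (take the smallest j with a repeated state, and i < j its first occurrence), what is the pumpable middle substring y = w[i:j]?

Run of N on w = a b a a b:
  step 0: p0  (start)
  step 1: p3  (read a: p0→p3)
  step 2: p1  (read b: p3→p1)
  step 3: p2  (read a: p1→p2)
  step 4: p1  (read a: p2→p1)   ← first repeat (p1 seen earlier)
  step 5: p1  (read b: p1→p1)

So i = 2, j = 4, giving x = w[0:2] = ab, y = w[2:4] = aa, z = w[4:5] = b.
Check: |xy| = 4 ≤ 4 and |y| = 2 ≥ 1. Reading y takes N from p1 back to p1, so every xyⁱz is accepted.

aa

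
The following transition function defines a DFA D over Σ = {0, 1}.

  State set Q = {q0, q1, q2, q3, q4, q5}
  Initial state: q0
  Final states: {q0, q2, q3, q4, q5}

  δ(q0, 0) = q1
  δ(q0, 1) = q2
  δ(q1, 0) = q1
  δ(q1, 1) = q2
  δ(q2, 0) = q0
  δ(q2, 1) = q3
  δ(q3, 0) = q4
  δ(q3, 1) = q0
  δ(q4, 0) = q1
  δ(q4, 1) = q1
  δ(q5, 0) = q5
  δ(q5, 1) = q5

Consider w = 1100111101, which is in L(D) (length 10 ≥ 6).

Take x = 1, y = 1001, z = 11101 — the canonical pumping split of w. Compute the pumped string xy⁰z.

xy⁰z = xz = 1·11101 = 111101.
Reading y = 1001 takes D from q2 back to q2, so after x the machine is still in q2, and z then leads to the accepting state q2. Hence 111101 ∈ L(D).

111101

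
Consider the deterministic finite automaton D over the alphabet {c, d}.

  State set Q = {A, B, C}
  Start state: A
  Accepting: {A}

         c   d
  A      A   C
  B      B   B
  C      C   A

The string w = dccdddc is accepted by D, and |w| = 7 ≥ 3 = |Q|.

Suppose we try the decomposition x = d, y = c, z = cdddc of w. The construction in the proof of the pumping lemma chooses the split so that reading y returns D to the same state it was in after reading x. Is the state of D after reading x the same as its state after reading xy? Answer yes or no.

State sequence: A -d-> C -c-> C

After x (step 1): C. After xy (step 2): C.
They match, so y = c drives D around a cycle from C back to itself; pumping y any number of times keeps D in C before reading z, and xyⁱz ∈ L(D) for every i ≥ 0.

yes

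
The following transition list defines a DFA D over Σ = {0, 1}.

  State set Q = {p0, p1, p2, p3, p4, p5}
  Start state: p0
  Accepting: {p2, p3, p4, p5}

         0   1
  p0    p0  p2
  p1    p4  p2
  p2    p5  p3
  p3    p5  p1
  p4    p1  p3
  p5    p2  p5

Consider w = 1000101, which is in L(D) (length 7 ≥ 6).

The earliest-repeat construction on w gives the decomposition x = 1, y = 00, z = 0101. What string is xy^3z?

xy^3z = 1·00·00·00·0101 = 10000000101.
Reading y = 00 takes D from p2 back to p2, so after x·y·y·y the machine is still in p2, and z then leads to the accepting state p3. Hence 10000000101 ∈ L(D).

10000000101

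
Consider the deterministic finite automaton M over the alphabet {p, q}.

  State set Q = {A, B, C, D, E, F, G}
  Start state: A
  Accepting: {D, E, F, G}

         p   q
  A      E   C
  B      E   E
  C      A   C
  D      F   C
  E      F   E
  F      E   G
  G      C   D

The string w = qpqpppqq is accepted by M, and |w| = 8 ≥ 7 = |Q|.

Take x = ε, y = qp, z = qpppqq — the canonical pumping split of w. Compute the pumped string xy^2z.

xy^2z = ε·qp·qp·qpppqq = qpqpqpppqq.
Reading y = qp takes M from A back to A, so after x·y·y the machine is still in A, and z then leads to the accepting state D. Hence qpqpqpppqq ∈ L(M).

qpqpqpppqq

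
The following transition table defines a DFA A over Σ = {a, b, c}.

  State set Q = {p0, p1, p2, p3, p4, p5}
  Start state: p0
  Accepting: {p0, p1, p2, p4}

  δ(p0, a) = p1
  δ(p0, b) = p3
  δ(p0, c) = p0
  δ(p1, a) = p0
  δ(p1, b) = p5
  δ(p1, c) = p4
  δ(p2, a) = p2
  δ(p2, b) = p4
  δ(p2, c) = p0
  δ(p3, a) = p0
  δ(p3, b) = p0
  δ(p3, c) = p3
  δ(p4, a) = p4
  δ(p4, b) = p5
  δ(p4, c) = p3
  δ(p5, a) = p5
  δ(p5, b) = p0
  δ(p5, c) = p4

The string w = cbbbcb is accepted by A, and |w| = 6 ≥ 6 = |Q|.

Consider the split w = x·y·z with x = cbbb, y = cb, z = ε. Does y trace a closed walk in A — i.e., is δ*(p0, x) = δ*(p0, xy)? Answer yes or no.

State sequence: p0 -c-> p0 -b-> p3 -b-> p0 -b-> p3 -c-> p3 -b-> p0

After x (step 4): p3. After xy (step 6): p0.
They differ (p3 ≠ p0), so y is not a cycle from the state after x; this split is not the one the pumping-lemma construction produces, and pumping y need not keep the string in L(A).

no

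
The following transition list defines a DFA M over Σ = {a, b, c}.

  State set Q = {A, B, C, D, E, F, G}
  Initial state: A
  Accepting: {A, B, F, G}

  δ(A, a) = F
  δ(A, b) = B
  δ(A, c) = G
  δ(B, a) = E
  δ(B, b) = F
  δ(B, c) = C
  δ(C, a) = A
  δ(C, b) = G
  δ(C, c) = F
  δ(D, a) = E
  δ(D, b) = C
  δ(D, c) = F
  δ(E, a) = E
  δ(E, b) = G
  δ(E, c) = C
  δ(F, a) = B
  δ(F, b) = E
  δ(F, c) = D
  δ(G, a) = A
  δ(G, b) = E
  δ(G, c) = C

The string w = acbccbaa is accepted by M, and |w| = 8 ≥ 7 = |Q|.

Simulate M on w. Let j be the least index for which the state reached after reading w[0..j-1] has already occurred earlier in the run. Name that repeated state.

State sequence: A -a-> F -c-> D -b-> C -c-> F -c-> D -b-> C -a-> A -a-> F
First repeat at step 4: F was already visited.

The earliest repeat is at step j = 4: M is in F, which it already visited at step i = 1.

F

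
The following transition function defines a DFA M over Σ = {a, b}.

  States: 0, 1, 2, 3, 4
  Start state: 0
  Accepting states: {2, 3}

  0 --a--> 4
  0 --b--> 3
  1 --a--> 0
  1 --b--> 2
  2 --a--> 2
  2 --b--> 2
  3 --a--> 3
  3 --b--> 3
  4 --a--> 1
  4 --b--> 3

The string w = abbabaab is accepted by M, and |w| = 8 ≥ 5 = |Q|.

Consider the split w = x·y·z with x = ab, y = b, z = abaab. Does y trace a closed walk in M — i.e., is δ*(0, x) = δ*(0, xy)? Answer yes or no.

yes

Run of M on the first 3 characters of w = a b b:
  step 0: 0  (start)
  step 1: 4  (read a: 0→4)
  step 2: 3  (read b: 4→3)
  step 3: 3  (read b: 3→3)

After x (step 2): 3. After xy (step 3): 3.
They match, so y = b drives M around a cycle from 3 back to itself; pumping y any number of times keeps M in 3 before reading z, and xyⁱz ∈ L(M) for every i ≥ 0.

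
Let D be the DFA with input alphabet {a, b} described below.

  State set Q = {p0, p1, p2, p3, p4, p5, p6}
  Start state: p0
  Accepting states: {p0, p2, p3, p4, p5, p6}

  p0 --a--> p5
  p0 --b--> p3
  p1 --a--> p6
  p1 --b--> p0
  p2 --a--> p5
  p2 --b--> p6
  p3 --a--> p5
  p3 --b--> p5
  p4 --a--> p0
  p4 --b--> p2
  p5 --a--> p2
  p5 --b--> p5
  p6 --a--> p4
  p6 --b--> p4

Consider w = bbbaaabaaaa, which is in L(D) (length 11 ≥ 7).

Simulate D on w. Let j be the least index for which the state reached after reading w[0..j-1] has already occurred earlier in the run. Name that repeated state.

Run of D on w = b b b a a a b a a a a:
  step 0: p0  (start)
  step 1: p3  (read b: p0→p3)
  step 2: p5  (read b: p3→p5)
  step 3: p5  (read b: p5→p5)   ← first repeat (p5 seen earlier)
  step 4: p2  (read a: p5→p2)
  step 5: p5  (read a: p2→p5)
  step 6: p2  (read a: p5→p2)
  step 7: p6  (read b: p2→p6)
  step 8: p4  (read a: p6→p4)
  step 9: p0  (read a: p4→p0)
  step 10: p5  (read a: p0→p5)
  step 11: p2  (read a: p5→p2)

The earliest repeat is at step j = 3: D is in p5, which it already visited at step i = 2.
The DFA has 7 states, so the proof of the pumping lemma guarantees a repeated state among the first 7+1 visited; the segment between the two visits is the pumpable y.

p5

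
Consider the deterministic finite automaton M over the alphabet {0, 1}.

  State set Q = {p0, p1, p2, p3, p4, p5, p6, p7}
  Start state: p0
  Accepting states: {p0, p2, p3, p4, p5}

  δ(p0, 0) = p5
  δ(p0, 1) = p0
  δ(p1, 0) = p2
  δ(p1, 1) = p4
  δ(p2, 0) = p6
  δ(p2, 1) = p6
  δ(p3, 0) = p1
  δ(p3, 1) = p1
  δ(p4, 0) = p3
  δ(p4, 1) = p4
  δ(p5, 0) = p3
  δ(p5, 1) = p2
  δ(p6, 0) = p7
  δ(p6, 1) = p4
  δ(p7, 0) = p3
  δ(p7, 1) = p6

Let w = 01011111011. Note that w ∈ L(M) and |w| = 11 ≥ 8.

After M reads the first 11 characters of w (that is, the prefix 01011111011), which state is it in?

p4

Run of M on the first 11 characters of w = 0 1 0 1 1 1 1 1 0 1 1:
  step 0: p0  (start)
  step 1: p5  (read 0: p0→p5)
  step 2: p2  (read 1: p5→p2)
  step 3: p6  (read 0: p2→p6)
  step 4: p4  (read 1: p6→p4)
  step 5: p4  (read 1: p4→p4)
  step 6: p4  (read 1: p4→p4)
  step 7: p4  (read 1: p4→p4)
  step 8: p4  (read 1: p4→p4)
  step 9: p3  (read 0: p4→p3)
  step 10: p1  (read 1: p3→p1)
  step 11: p4  (read 1: p1→p4)

After reading 11 characters, M is in state p4.
(This kind of state-tracing is the core of the pumping-lemma construction: with 8 states, pigeonhole forces a repeat within the first 8 steps.)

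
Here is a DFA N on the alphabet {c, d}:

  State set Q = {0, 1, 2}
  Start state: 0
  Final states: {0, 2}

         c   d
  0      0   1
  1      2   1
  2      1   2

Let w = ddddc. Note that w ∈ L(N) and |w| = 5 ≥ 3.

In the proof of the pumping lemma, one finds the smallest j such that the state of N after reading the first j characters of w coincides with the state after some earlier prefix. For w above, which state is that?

1

Run of N on w = d d d d c:
  step 0: 0  (start)
  step 1: 1  (read d: 0→1)
  step 2: 1  (read d: 1→1)   ← first repeat (1 seen earlier)
  step 3: 1  (read d: 1→1)
  step 4: 1  (read d: 1→1)
  step 5: 2  (read c: 1→2)

The earliest repeat is at step j = 2: N is in 1, which it already visited at step i = 1.
Pumping length from the standard proof: p = 3 (the number of states). The repeated state found above gives |xy| = j ≤ 3 and |y| = j − i ≥ 1.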